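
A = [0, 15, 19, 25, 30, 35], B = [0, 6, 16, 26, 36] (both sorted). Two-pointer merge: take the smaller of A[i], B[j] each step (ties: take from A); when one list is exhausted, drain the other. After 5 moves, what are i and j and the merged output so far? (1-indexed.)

i=3, j=4, merged so far=[0, 0, 6, 15, 16]

i=1 j=1: A[i]=0<=B[j]=0 take 0, i++
i=2 j=1: A[i]=15>B[j]=0 take 0, j++
i=2 j=2: A[i]=15>B[j]=6 take 6, j++
i=2 j=3: A[i]=15<=B[j]=16 take 15, i++
i=3 j=3: A[i]=19>B[j]=16 take 16, j++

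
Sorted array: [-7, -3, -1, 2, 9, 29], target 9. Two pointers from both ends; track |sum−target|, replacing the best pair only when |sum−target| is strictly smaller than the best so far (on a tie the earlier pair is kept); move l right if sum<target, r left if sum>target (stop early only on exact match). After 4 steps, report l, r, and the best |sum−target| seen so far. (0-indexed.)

[0,5] -7+29=22 d=13 * → r--
[0,4] -7+9=2 d=7 * → l++
[1,4] -3+9=6 d=3 * → l++
[2,4] -1+9=8 d=1 * → l++

l=3, r=4, best |Δ|=1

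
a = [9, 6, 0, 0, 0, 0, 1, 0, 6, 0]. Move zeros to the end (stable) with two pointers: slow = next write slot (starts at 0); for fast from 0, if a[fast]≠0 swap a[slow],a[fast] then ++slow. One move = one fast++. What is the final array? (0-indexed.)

[9, 6, 1, 6, 0, 0, 0, 0, 0, 0]

(s=0,f=0) a[fast]=9≠0 swap→a[0]=9 → slow++,fast++
(s=1,f=1) a[fast]=6≠0 swap→a[1]=6 → slow++,fast++
(s=2,f=2) a[fast]=0 → fast++
(s=2,f=3) a[fast]=0 → fast++
(s=2,f=4) a[fast]=0 → fast++
(s=2,f=5) a[fast]=0 → fast++
(s=2,f=6) a[fast]=1≠0 swap→a[2]=1 → slow++,fast++
(s=3,f=7) a[fast]=0 → fast++
(s=3,f=8) a[fast]=6≠0 swap→a[3]=6 → slow++,fast++
(s=4,f=9) a[fast]=0 → fast++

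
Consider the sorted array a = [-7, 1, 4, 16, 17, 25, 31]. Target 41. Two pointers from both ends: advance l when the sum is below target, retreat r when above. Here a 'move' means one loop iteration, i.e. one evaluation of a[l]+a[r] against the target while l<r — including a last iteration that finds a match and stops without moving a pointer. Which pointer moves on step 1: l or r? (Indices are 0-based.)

[0,6] -7+31=24 <41 → l++

l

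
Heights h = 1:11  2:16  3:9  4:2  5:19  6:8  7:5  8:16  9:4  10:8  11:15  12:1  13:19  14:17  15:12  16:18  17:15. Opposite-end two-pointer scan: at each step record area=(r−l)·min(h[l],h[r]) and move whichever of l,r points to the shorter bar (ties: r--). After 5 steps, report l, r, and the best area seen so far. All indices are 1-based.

l=5, r=16, best area=225

l=1 r=17: min(11,15)*16=176 best=176 *, l++
l=2 r=17: min(16,15)*15=225 best=225 *, r--
l=2 r=16: min(16,18)*14=224 best=225, l++
l=3 r=16: min(9,18)*13=117 best=225, l++
l=4 r=16: min(2,18)*12=24 best=225, l++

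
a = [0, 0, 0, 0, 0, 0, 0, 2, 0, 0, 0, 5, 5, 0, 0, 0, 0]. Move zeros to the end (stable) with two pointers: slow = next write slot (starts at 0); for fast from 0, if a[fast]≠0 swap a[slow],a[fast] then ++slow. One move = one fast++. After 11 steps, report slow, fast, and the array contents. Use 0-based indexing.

slow=1, fast=11, a=[2, 0, 0, 0, 0, 0, 0, 0, 0, 0, 0, 5, 5, 0, 0, 0, 0]

(s=0,f=0) a[fast]=0 → fast++
(s=0,f=1) a[fast]=0 → fast++
(s=0,f=2) a[fast]=0 → fast++
(s=0,f=3) a[fast]=0 → fast++
(s=0,f=4) a[fast]=0 → fast++
(s=0,f=5) a[fast]=0 → fast++
(s=0,f=6) a[fast]=0 → fast++
(s=0,f=7) a[fast]=2≠0 swap→a[0]=2 → slow++,fast++
(s=1,f=8) a[fast]=0 → fast++
(s=1,f=9) a[fast]=0 → fast++
(s=1,f=10) a[fast]=0 → fast++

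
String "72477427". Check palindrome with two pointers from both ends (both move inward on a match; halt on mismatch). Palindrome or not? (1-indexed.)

palindrome

[1,8] '7'=='7' → l++,r--
[2,7] '2'=='2' → l++,r--
[3,6] '4'=='4' → l++,r--
[4,5] '7'=='7' → l++,r--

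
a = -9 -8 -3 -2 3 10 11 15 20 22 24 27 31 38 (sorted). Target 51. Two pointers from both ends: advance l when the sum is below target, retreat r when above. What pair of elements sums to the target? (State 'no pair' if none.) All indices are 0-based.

(20, 31)

l=0 r=13: -9+38=29 <51, l++
l=1 r=13: -8+38=30 <51, l++
l=2 r=13: -3+38=35 <51, l++
l=3 r=13: -2+38=36 <51, l++
l=4 r=13: 3+38=41 <51, l++
l=5 r=13: 10+38=48 <51, l++
l=6 r=13: 11+38=49 <51, l++
l=7 r=13: 15+38=53 >51, r--
l=7 r=12: 15+31=46 <51, l++
l=8 r=12: 20+31=51, found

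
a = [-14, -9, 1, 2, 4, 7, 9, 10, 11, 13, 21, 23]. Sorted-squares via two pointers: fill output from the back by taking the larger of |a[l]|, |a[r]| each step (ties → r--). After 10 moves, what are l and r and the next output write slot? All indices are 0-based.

l=2, r=3, next write slot=1

[0,11] |-14|<=|23| out[11]=529 → r--
[0,10] |-14|<=|21| out[10]=441 → r--
[0,9] |-14|>|13| out[9]=196 → l++
[1,9] |-9|<=|13| out[8]=169 → r--
[1,8] |-9|<=|11| out[7]=121 → r--
[1,7] |-9|<=|10| out[6]=100 → r--
[1,6] |-9|<=|9| out[5]=81 → r--
[1,5] |-9|>|7| out[4]=81 → l++
[2,5] |1|<=|7| out[3]=49 → r--
[2,4] |1|<=|4| out[2]=16 → r--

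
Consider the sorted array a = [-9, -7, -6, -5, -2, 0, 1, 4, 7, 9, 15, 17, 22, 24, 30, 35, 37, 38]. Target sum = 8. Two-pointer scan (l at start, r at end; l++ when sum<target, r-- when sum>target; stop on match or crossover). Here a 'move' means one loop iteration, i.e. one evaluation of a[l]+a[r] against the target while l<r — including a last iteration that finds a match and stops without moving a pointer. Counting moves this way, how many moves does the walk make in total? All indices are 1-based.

l=1 r=18: -9+38=29 >8, r--
l=1 r=17: -9+37=28 >8, r--
l=1 r=16: -9+35=26 >8, r--
l=1 r=15: -9+30=21 >8, r--
l=1 r=14: -9+24=15 >8, r--
l=1 r=13: -9+22=13 >8, r--
l=1 r=12: -9+17=8, found

7 moves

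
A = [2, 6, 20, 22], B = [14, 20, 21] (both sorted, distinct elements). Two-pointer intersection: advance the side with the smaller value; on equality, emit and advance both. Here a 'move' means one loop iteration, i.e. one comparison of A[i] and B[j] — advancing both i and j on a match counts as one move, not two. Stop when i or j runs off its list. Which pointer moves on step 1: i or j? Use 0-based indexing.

i

[i=0,j=0] 2<14 → i++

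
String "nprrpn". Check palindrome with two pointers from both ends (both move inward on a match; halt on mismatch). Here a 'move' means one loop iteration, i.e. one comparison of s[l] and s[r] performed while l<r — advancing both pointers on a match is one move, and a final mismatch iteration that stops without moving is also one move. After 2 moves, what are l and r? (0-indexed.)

l=0 r=5: 'n'=='n', l++,r--
l=1 r=4: 'p'=='p', l++,r--

l=2, r=3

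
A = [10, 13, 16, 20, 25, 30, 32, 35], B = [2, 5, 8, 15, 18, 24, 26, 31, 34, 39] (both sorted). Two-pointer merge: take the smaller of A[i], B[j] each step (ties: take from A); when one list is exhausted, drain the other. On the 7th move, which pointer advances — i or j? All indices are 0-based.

i

[i=0,j=0] A[i]=10>B[j]=2 take 2 → j++
[i=0,j=1] A[i]=10>B[j]=5 take 5 → j++
[i=0,j=2] A[i]=10>B[j]=8 take 8 → j++
[i=0,j=3] A[i]=10<=B[j]=15 take 10 → i++
[i=1,j=3] A[i]=13<=B[j]=15 take 13 → i++
[i=2,j=3] A[i]=16>B[j]=15 take 15 → j++
[i=2,j=4] A[i]=16<=B[j]=18 take 16 → i++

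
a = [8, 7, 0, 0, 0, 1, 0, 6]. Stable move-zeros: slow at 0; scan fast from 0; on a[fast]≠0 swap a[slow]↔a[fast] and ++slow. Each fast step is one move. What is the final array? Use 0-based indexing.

(s=0,f=0) a[fast]=8≠0 swap→a[0]=8 → slow++,fast++
(s=1,f=1) a[fast]=7≠0 swap→a[1]=7 → slow++,fast++
(s=2,f=2) a[fast]=0 → fast++
(s=2,f=3) a[fast]=0 → fast++
(s=2,f=4) a[fast]=0 → fast++
(s=2,f=5) a[fast]=1≠0 swap→a[2]=1 → slow++,fast++
(s=3,f=6) a[fast]=0 → fast++
(s=3,f=7) a[fast]=6≠0 swap→a[3]=6 → slow++,fast++

[8, 7, 1, 6, 0, 0, 0, 0]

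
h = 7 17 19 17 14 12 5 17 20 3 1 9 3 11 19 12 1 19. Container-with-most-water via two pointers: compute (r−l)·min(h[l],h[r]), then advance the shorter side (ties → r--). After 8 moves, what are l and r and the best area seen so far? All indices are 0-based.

[0,17] min(7,19)*17=119 best=119 * → l++
[1,17] min(17,19)*16=272 best=272 * → l++
[2,17] min(19,19)*15=285 best=285 * → r--
[2,16] min(19,1)*14=14 best=285 → r--
[2,15] min(19,12)*13=156 best=285 → r--
[2,14] min(19,19)*12=228 best=285 → r--
[2,13] min(19,11)*11=121 best=285 → r--
[2,12] min(19,3)*10=30 best=285 → r--

l=2, r=11, best area=285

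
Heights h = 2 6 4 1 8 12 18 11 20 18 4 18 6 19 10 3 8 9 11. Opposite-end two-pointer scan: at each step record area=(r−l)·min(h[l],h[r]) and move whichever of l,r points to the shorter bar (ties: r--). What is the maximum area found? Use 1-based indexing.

max area = 143

l=1 r=19: min(2,11)*18=36 best=36 *, l++
l=2 r=19: min(6,11)*17=102 best=102 *, l++
l=3 r=19: min(4,11)*16=64 best=102, l++
l=4 r=19: min(1,11)*15=15 best=102, l++
l=5 r=19: min(8,11)*14=112 best=112 *, l++
l=6 r=19: min(12,11)*13=143 best=143 *, r--
l=6 r=18: min(12,9)*12=108 best=143, r--
l=6 r=17: min(12,8)*11=88 best=143, r--
l=6 r=16: min(12,3)*10=30 best=143, r--
l=6 r=15: min(12,10)*9=90 best=143, r--
l=6 r=14: min(12,19)*8=96 best=143, l++
l=7 r=14: min(18,19)*7=126 best=143, l++
l=8 r=14: min(11,19)*6=66 best=143, l++
l=9 r=14: min(20,19)*5=95 best=143, r--
l=9 r=13: min(20,6)*4=24 best=143, r--
l=9 r=12: min(20,18)*3=54 best=143, r--
l=9 r=11: min(20,4)*2=8 best=143, r--
l=9 r=10: min(20,18)*1=18 best=143, r--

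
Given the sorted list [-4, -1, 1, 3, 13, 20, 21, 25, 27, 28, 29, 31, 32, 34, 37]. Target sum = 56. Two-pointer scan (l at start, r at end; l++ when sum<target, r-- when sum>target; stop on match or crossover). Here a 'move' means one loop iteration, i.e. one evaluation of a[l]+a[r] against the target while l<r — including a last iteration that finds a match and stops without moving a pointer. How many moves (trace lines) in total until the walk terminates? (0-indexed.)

[0,14] -4+37=33 <56 → l++
[1,14] -1+37=36 <56 → l++
[2,14] 1+37=38 <56 → l++
[3,14] 3+37=40 <56 → l++
[4,14] 13+37=50 <56 → l++
[5,14] 20+37=57 >56 → r--
[5,13] 20+34=54 <56 → l++
[6,13] 21+34=55 <56 → l++
[7,13] 25+34=59 >56 → r--
[7,12] 25+32=57 >56 → r--
[7,11] 25+31=56 → found

11 moves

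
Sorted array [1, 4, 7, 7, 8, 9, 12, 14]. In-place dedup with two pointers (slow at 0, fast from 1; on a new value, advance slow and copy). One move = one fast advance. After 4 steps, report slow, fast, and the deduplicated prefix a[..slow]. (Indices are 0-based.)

slow=3, fast=5, prefix=[1, 4, 7, 8]

slow=0 fast=1: a[fast]=4≠a[slow]=1 write a[1]=4, slow++,fast++
slow=1 fast=2: a[fast]=7≠a[slow]=4 write a[2]=7, slow++,fast++
slow=2 fast=3: a[fast]=7=a[slow] dup, fast++
slow=2 fast=4: a[fast]=8≠a[slow]=7 write a[3]=8, slow++,fast++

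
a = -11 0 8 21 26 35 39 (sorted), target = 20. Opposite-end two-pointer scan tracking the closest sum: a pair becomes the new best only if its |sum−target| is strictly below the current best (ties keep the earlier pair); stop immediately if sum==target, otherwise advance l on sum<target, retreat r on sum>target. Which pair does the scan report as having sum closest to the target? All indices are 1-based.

l=1 r=7: -11+39=28 d=8 *, r--
l=1 r=6: -11+35=24 d=4 *, r--
l=1 r=5: -11+26=15 d=5, l++
l=2 r=5: 0+26=26 d=6, r--
l=2 r=4: 0+21=21 d=1 *, r--
l=2 r=3: 0+8=8 d=12, l++

pair (0, 21) with sum 21 (|Δ|=1)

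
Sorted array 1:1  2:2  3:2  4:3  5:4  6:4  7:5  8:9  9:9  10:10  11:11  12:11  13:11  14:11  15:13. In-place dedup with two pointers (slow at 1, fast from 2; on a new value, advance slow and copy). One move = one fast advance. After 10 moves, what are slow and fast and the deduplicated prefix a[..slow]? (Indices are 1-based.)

(s=1,f=2) a[fast]=2≠a[slow]=1 write a[2]=2 → slow++,fast++
(s=2,f=3) a[fast]=2=a[slow] dup → fast++
(s=2,f=4) a[fast]=3≠a[slow]=2 write a[3]=3 → slow++,fast++
(s=3,f=5) a[fast]=4≠a[slow]=3 write a[4]=4 → slow++,fast++
(s=4,f=6) a[fast]=4=a[slow] dup → fast++
(s=4,f=7) a[fast]=5≠a[slow]=4 write a[5]=5 → slow++,fast++
(s=5,f=8) a[fast]=9≠a[slow]=5 write a[6]=9 → slow++,fast++
(s=6,f=9) a[fast]=9=a[slow] dup → fast++
(s=6,f=10) a[fast]=10≠a[slow]=9 write a[7]=10 → slow++,fast++
(s=7,f=11) a[fast]=11≠a[slow]=10 write a[8]=11 → slow++,fast++

slow=8, fast=12, prefix=[1, 2, 3, 4, 5, 9, 10, 11]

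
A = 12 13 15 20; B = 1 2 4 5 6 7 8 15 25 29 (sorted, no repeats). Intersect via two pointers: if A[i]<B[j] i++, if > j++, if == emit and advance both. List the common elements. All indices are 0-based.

intersection = [15]

i=0 j=0: 12>1, j++
i=0 j=1: 12>2, j++
i=0 j=2: 12>4, j++
i=0 j=3: 12>5, j++
i=0 j=4: 12>6, j++
i=0 j=5: 12>7, j++
i=0 j=6: 12>8, j++
i=0 j=7: 12<15, i++
i=1 j=7: 13<15, i++
i=2 j=7: 15==15 emit, i++,j++
i=3 j=8: 20<25, i++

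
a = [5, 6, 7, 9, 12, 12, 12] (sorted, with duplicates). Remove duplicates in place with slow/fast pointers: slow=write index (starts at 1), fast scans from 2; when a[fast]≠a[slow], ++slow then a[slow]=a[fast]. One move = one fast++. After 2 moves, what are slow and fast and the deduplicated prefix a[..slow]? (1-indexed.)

(s=1,f=2) a[fast]=6≠a[slow]=5 write a[2]=6 → slow++,fast++
(s=2,f=3) a[fast]=7≠a[slow]=6 write a[3]=7 → slow++,fast++

slow=3, fast=4, prefix=[5, 6, 7]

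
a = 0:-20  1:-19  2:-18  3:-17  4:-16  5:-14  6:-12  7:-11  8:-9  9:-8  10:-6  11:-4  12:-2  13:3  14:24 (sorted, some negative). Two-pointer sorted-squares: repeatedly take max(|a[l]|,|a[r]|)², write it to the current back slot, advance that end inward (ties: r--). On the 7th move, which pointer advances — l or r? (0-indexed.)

[0,14] |-20|<=|24| out[14]=576 → r--
[0,13] |-20|>|3| out[13]=400 → l++
[1,13] |-19|>|3| out[12]=361 → l++
[2,13] |-18|>|3| out[11]=324 → l++
[3,13] |-17|>|3| out[10]=289 → l++
[4,13] |-16|>|3| out[9]=256 → l++
[5,13] |-14|>|3| out[8]=196 → l++

l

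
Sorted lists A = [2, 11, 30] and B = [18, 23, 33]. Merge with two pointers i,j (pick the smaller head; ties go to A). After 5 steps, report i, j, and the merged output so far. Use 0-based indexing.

[i=0,j=0] A[i]=2<=B[j]=18 take 2 → i++
[i=1,j=0] A[i]=11<=B[j]=18 take 11 → i++
[i=2,j=0] A[i]=30>B[j]=18 take 18 → j++
[i=2,j=1] A[i]=30>B[j]=23 take 23 → j++
[i=2,j=2] A[i]=30<=B[j]=33 take 30 → i++

i=3, j=2, merged so far=[2, 11, 18, 23, 30]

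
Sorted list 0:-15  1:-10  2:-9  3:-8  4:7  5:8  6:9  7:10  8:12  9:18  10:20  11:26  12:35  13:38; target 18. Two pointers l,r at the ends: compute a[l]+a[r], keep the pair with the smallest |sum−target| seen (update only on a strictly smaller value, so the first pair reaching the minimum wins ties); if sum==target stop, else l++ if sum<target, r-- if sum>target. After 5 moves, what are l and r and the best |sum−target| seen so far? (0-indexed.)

l=0 r=13: -15+38=23 d=5 *, r--
l=0 r=12: -15+35=20 d=2 *, r--
l=0 r=11: -15+26=11 d=7, l++
l=1 r=11: -10+26=16 d=2, l++
l=2 r=11: -9+26=17 d=1 *, l++

l=3, r=11, best |Δ|=1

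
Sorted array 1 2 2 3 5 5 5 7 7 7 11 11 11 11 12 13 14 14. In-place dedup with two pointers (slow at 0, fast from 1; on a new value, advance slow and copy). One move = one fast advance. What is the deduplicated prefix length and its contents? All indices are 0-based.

(s=0,f=1) a[fast]=2≠a[slow]=1 write a[1]=2 → slow++,fast++
(s=1,f=2) a[fast]=2=a[slow] dup → fast++
(s=1,f=3) a[fast]=3≠a[slow]=2 write a[2]=3 → slow++,fast++
(s=2,f=4) a[fast]=5≠a[slow]=3 write a[3]=5 → slow++,fast++
(s=3,f=5) a[fast]=5=a[slow] dup → fast++
(s=3,f=6) a[fast]=5=a[slow] dup → fast++
(s=3,f=7) a[fast]=7≠a[slow]=5 write a[4]=7 → slow++,fast++
(s=4,f=8) a[fast]=7=a[slow] dup → fast++
(s=4,f=9) a[fast]=7=a[slow] dup → fast++
(s=4,f=10) a[fast]=11≠a[slow]=7 write a[5]=11 → slow++,fast++
(s=5,f=11) a[fast]=11=a[slow] dup → fast++
(s=5,f=12) a[fast]=11=a[slow] dup → fast++
(s=5,f=13) a[fast]=11=a[slow] dup → fast++
(s=5,f=14) a[fast]=12≠a[slow]=11 write a[6]=12 → slow++,fast++
(s=6,f=15) a[fast]=13≠a[slow]=12 write a[7]=13 → slow++,fast++
(s=7,f=16) a[fast]=14≠a[slow]=13 write a[8]=14 → slow++,fast++
(s=8,f=17) a[fast]=14=a[slow] dup → fast++

length 9; prefix = [1, 2, 3, 5, 7, 11, 12, 13, 14]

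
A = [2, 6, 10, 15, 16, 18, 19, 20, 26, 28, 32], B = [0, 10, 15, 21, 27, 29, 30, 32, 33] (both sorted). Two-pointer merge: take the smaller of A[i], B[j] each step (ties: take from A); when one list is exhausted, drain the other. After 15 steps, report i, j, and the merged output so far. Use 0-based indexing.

i=10, j=5, merged so far=[0, 2, 6, 10, 10, 15, 15, 16, 18, 19, 20, 21, 26, 27, 28]

[i=0,j=0] A[i]=2>B[j]=0 take 0 → j++
[i=0,j=1] A[i]=2<=B[j]=10 take 2 → i++
[i=1,j=1] A[i]=6<=B[j]=10 take 6 → i++
[i=2,j=1] A[i]=10<=B[j]=10 take 10 → i++
[i=3,j=1] A[i]=15>B[j]=10 take 10 → j++
[i=3,j=2] A[i]=15<=B[j]=15 take 15 → i++
[i=4,j=2] A[i]=16>B[j]=15 take 15 → j++
[i=4,j=3] A[i]=16<=B[j]=21 take 16 → i++
[i=5,j=3] A[i]=18<=B[j]=21 take 18 → i++
[i=6,j=3] A[i]=19<=B[j]=21 take 19 → i++
[i=7,j=3] A[i]=20<=B[j]=21 take 20 → i++
[i=8,j=3] A[i]=26>B[j]=21 take 21 → j++
[i=8,j=4] A[i]=26<=B[j]=27 take 26 → i++
[i=9,j=4] A[i]=28>B[j]=27 take 27 → j++
[i=9,j=5] A[i]=28<=B[j]=29 take 28 → i++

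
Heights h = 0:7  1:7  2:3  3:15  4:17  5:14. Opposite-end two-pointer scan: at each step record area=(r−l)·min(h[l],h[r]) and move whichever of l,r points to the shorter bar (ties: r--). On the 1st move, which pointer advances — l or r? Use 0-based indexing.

l

l=0 r=5: min(7,14)*5=35 best=35 *, l++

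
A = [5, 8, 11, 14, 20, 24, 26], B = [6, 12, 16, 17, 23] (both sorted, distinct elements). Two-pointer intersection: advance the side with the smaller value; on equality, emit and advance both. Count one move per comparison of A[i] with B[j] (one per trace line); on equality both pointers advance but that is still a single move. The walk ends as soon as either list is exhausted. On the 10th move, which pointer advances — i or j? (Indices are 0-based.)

i=0 j=0: 5<6, i++
i=1 j=0: 8>6, j++
i=1 j=1: 8<12, i++
i=2 j=1: 11<12, i++
i=3 j=1: 14>12, j++
i=3 j=2: 14<16, i++
i=4 j=2: 20>16, j++
i=4 j=3: 20>17, j++
i=4 j=4: 20<23, i++
i=5 j=4: 24>23, j++

j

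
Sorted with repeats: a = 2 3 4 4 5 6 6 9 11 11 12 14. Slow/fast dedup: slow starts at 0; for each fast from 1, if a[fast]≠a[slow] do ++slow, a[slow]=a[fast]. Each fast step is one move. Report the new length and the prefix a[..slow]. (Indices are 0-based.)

length 9; prefix = [2, 3, 4, 5, 6, 9, 11, 12, 14]

(s=0,f=1) a[fast]=3≠a[slow]=2 write a[1]=3 → slow++,fast++
(s=1,f=2) a[fast]=4≠a[slow]=3 write a[2]=4 → slow++,fast++
(s=2,f=3) a[fast]=4=a[slow] dup → fast++
(s=2,f=4) a[fast]=5≠a[slow]=4 write a[3]=5 → slow++,fast++
(s=3,f=5) a[fast]=6≠a[slow]=5 write a[4]=6 → slow++,fast++
(s=4,f=6) a[fast]=6=a[slow] dup → fast++
(s=4,f=7) a[fast]=9≠a[slow]=6 write a[5]=9 → slow++,fast++
(s=5,f=8) a[fast]=11≠a[slow]=9 write a[6]=11 → slow++,fast++
(s=6,f=9) a[fast]=11=a[slow] dup → fast++
(s=6,f=10) a[fast]=12≠a[slow]=11 write a[7]=12 → slow++,fast++
(s=7,f=11) a[fast]=14≠a[slow]=12 write a[8]=14 → slow++,fast++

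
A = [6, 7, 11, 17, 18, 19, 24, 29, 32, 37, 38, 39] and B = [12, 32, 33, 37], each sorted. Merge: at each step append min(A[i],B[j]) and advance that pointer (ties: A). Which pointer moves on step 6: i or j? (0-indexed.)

i

[i=0,j=0] A[i]=6<=B[j]=12 take 6 → i++
[i=1,j=0] A[i]=7<=B[j]=12 take 7 → i++
[i=2,j=0] A[i]=11<=B[j]=12 take 11 → i++
[i=3,j=0] A[i]=17>B[j]=12 take 12 → j++
[i=3,j=1] A[i]=17<=B[j]=32 take 17 → i++
[i=4,j=1] A[i]=18<=B[j]=32 take 18 → i++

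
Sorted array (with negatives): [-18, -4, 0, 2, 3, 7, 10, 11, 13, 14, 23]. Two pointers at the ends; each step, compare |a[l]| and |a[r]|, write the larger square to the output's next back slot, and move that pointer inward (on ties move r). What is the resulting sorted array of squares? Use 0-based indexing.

[0, 4, 9, 16, 49, 100, 121, 169, 196, 324, 529]

l=0 r=10: |-18|<=|23| out[10]=529, r--
l=0 r=9: |-18|>|14| out[9]=324, l++
l=1 r=9: |-4|<=|14| out[8]=196, r--
l=1 r=8: |-4|<=|13| out[7]=169, r--
l=1 r=7: |-4|<=|11| out[6]=121, r--
l=1 r=6: |-4|<=|10| out[5]=100, r--
l=1 r=5: |-4|<=|7| out[4]=49, r--
l=1 r=4: |-4|>|3| out[3]=16, l++
l=2 r=4: |0|<=|3| out[2]=9, r--
l=2 r=3: |0|<=|2| out[1]=4, r--
l=2 r=2: |0|<=|0| out[0]=0, r--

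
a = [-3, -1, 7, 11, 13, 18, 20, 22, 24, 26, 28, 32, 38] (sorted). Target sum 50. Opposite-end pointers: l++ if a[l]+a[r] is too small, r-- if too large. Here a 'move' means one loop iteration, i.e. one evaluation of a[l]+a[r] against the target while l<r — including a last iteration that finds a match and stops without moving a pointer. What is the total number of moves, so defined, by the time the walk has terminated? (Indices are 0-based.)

7 moves

[0,12] -3+38=35 <50 → l++
[1,12] -1+38=37 <50 → l++
[2,12] 7+38=45 <50 → l++
[3,12] 11+38=49 <50 → l++
[4,12] 13+38=51 >50 → r--
[4,11] 13+32=45 <50 → l++
[5,11] 18+32=50 → found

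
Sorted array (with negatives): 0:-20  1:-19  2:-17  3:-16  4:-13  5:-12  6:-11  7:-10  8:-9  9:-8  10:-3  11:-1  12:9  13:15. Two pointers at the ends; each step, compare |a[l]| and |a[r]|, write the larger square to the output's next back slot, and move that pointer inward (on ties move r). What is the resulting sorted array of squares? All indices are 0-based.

[1, 9, 64, 81, 81, 100, 121, 144, 169, 225, 256, 289, 361, 400]

l=0 r=13: |-20|>|15| out[13]=400, l++
l=1 r=13: |-19|>|15| out[12]=361, l++
l=2 r=13: |-17|>|15| out[11]=289, l++
l=3 r=13: |-16|>|15| out[10]=256, l++
l=4 r=13: |-13|<=|15| out[9]=225, r--
l=4 r=12: |-13|>|9| out[8]=169, l++
l=5 r=12: |-12|>|9| out[7]=144, l++
l=6 r=12: |-11|>|9| out[6]=121, l++
l=7 r=12: |-10|>|9| out[5]=100, l++
l=8 r=12: |-9|<=|9| out[4]=81, r--
l=8 r=11: |-9|>|-1| out[3]=81, l++
l=9 r=11: |-8|>|-1| out[2]=64, l++
l=10 r=11: |-3|>|-1| out[1]=9, l++
l=11 r=11: |-1|<=|-1| out[0]=1, r--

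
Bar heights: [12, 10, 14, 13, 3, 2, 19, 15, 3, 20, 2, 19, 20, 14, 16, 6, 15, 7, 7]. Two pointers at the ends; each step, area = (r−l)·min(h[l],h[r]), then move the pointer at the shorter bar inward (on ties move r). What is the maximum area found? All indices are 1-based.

max area = 196

l=1 r=19: min(12,7)*18=126 best=126 *, r--
l=1 r=18: min(12,7)*17=119 best=126, r--
l=1 r=17: min(12,15)*16=192 best=192 *, l++
l=2 r=17: min(10,15)*15=150 best=192, l++
l=3 r=17: min(14,15)*14=196 best=196 *, l++
l=4 r=17: min(13,15)*13=169 best=196, l++
l=5 r=17: min(3,15)*12=36 best=196, l++
l=6 r=17: min(2,15)*11=22 best=196, l++
l=7 r=17: min(19,15)*10=150 best=196, r--
l=7 r=16: min(19,6)*9=54 best=196, r--
l=7 r=15: min(19,16)*8=128 best=196, r--
l=7 r=14: min(19,14)*7=98 best=196, r--
l=7 r=13: min(19,20)*6=114 best=196, l++
l=8 r=13: min(15,20)*5=75 best=196, l++
l=9 r=13: min(3,20)*4=12 best=196, l++
l=10 r=13: min(20,20)*3=60 best=196, r--
l=10 r=12: min(20,19)*2=38 best=196, r--
l=10 r=11: min(20,2)*1=2 best=196, r--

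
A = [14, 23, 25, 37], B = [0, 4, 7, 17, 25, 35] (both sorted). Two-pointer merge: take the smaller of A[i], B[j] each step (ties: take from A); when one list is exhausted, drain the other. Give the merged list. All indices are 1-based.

[i=1,j=1] A[i]=14>B[j]=0 take 0 → j++
[i=1,j=2] A[i]=14>B[j]=4 take 4 → j++
[i=1,j=3] A[i]=14>B[j]=7 take 7 → j++
[i=1,j=4] A[i]=14<=B[j]=17 take 14 → i++
[i=2,j=4] A[i]=23>B[j]=17 take 17 → j++
[i=2,j=5] A[i]=23<=B[j]=25 take 23 → i++
[i=3,j=5] A[i]=25<=B[j]=25 take 25 → i++
[i=4,j=5] A[i]=37>B[j]=25 take 25 → j++
[i=4,j=6] A[i]=37>B[j]=35 take 35 → j++
[i=4,j=7] B done, take A[i]=37 → i++

[0, 4, 7, 14, 17, 23, 25, 25, 35, 37]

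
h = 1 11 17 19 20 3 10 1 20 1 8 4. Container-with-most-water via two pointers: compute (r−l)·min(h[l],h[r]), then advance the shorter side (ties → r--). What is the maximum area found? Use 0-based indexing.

max area = 102

[0,11] min(1,4)*11=11 best=11 * → l++
[1,11] min(11,4)*10=40 best=40 * → r--
[1,10] min(11,8)*9=72 best=72 * → r--
[1,9] min(11,1)*8=8 best=72 → r--
[1,8] min(11,20)*7=77 best=77 * → l++
[2,8] min(17,20)*6=102 best=102 * → l++
[3,8] min(19,20)*5=95 best=102 → l++
[4,8] min(20,20)*4=80 best=102 → r--
[4,7] min(20,1)*3=3 best=102 → r--
[4,6] min(20,10)*2=20 best=102 → r--
[4,5] min(20,3)*1=3 best=102 → r--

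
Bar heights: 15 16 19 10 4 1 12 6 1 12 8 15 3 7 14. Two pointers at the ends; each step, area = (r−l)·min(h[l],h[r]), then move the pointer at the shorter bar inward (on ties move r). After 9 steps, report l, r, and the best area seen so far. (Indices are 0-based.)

l=0 r=14: min(15,14)*14=196 best=196 *, r--
l=0 r=13: min(15,7)*13=91 best=196, r--
l=0 r=12: min(15,3)*12=36 best=196, r--
l=0 r=11: min(15,15)*11=165 best=196, r--
l=0 r=10: min(15,8)*10=80 best=196, r--
l=0 r=9: min(15,12)*9=108 best=196, r--
l=0 r=8: min(15,1)*8=8 best=196, r--
l=0 r=7: min(15,6)*7=42 best=196, r--
l=0 r=6: min(15,12)*6=72 best=196, r--

l=0, r=5, best area=196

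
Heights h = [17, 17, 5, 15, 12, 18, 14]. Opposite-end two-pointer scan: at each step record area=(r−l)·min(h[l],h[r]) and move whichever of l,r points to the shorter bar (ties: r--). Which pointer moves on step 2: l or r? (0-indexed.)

l

[0,6] min(17,14)*6=84 best=84 * → r--
[0,5] min(17,18)*5=85 best=85 * → l++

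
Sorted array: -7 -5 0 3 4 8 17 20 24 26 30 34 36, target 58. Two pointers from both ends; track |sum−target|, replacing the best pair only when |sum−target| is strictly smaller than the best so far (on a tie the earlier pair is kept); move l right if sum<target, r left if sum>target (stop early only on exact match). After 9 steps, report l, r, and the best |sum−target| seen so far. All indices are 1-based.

l=9, r=12, best |Δ|=2

[1,13] -7+36=29 d=29 * → l++
[2,13] -5+36=31 d=27 * → l++
[3,13] 0+36=36 d=22 * → l++
[4,13] 3+36=39 d=19 * → l++
[5,13] 4+36=40 d=18 * → l++
[6,13] 8+36=44 d=14 * → l++
[7,13] 17+36=53 d=5 * → l++
[8,13] 20+36=56 d=2 * → l++
[9,13] 24+36=60 d=2 → r--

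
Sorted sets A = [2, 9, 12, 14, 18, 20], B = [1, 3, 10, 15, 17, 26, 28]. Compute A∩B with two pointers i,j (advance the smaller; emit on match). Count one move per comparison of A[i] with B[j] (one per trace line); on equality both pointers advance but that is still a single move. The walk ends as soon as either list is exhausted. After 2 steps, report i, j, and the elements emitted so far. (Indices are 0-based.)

i=0 j=0: 2>1, j++
i=0 j=1: 2<3, i++

i=1, j=1, emitted=[]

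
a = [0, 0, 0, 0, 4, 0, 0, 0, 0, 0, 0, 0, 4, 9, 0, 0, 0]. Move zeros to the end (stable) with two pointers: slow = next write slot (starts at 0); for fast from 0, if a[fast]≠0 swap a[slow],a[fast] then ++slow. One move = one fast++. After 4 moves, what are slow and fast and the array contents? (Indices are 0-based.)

slow=0, fast=4, a=[0, 0, 0, 0, 4, 0, 0, 0, 0, 0, 0, 0, 4, 9, 0, 0, 0]

(s=0,f=0) a[fast]=0 → fast++
(s=0,f=1) a[fast]=0 → fast++
(s=0,f=2) a[fast]=0 → fast++
(s=0,f=3) a[fast]=0 → fast++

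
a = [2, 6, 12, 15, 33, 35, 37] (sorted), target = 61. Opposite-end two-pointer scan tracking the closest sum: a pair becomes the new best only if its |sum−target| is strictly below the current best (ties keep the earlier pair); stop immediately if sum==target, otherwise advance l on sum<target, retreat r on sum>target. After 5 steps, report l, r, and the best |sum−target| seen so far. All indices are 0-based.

[0,6] 2+37=39 d=22 * → l++
[1,6] 6+37=43 d=18 * → l++
[2,6] 12+37=49 d=12 * → l++
[3,6] 15+37=52 d=9 * → l++
[4,6] 33+37=70 d=9 → r--

l=4, r=5, best |Δ|=9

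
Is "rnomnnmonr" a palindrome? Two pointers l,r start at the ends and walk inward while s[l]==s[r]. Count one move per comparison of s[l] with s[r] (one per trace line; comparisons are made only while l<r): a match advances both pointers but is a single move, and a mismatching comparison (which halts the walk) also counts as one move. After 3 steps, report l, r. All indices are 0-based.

[0,9] 'r'=='r' → l++,r--
[1,8] 'n'=='n' → l++,r--
[2,7] 'o'=='o' → l++,r--

l=3, r=6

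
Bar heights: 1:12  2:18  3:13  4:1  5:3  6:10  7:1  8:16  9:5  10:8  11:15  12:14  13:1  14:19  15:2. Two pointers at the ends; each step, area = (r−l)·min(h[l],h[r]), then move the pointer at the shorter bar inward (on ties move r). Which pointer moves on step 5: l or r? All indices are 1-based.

[1,15] min(12,2)*14=28 best=28 * → r--
[1,14] min(12,19)*13=156 best=156 * → l++
[2,14] min(18,19)*12=216 best=216 * → l++
[3,14] min(13,19)*11=143 best=216 → l++
[4,14] min(1,19)*10=10 best=216 → l++

l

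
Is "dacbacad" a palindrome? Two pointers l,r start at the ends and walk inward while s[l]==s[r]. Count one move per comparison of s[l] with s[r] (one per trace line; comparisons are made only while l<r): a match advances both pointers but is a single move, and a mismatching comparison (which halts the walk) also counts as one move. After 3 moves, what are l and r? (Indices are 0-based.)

l=0 r=7: 'd'=='d', l++,r--
l=1 r=6: 'a'=='a', l++,r--
l=2 r=5: 'c'=='c', l++,r--

l=3, r=4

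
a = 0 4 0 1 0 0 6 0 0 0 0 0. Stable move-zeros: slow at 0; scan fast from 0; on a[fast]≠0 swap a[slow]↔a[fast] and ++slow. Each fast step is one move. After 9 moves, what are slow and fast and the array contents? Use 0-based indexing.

(s=0,f=0) a[fast]=0 → fast++
(s=0,f=1) a[fast]=4≠0 swap→a[0]=4 → slow++,fast++
(s=1,f=2) a[fast]=0 → fast++
(s=1,f=3) a[fast]=1≠0 swap→a[1]=1 → slow++,fast++
(s=2,f=4) a[fast]=0 → fast++
(s=2,f=5) a[fast]=0 → fast++
(s=2,f=6) a[fast]=6≠0 swap→a[2]=6 → slow++,fast++
(s=3,f=7) a[fast]=0 → fast++
(s=3,f=8) a[fast]=0 → fast++

slow=3, fast=9, a=[4, 1, 6, 0, 0, 0, 0, 0, 0, 0, 0, 0]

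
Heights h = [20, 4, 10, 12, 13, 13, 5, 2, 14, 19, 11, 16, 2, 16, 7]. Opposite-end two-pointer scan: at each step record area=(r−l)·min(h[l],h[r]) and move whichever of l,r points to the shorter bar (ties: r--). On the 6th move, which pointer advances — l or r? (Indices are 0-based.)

r

l=0 r=14: min(20,7)*14=98 best=98 *, r--
l=0 r=13: min(20,16)*13=208 best=208 *, r--
l=0 r=12: min(20,2)*12=24 best=208, r--
l=0 r=11: min(20,16)*11=176 best=208, r--
l=0 r=10: min(20,11)*10=110 best=208, r--
l=0 r=9: min(20,19)*9=171 best=208, r--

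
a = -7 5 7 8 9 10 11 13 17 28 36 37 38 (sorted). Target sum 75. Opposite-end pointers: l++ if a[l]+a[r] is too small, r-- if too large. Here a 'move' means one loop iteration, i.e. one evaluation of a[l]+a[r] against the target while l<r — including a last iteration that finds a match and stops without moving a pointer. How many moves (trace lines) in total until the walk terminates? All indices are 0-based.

12 moves

l=0 r=12: -7+38=31 <75, l++
l=1 r=12: 5+38=43 <75, l++
l=2 r=12: 7+38=45 <75, l++
l=3 r=12: 8+38=46 <75, l++
l=4 r=12: 9+38=47 <75, l++
l=5 r=12: 10+38=48 <75, l++
l=6 r=12: 11+38=49 <75, l++
l=7 r=12: 13+38=51 <75, l++
l=8 r=12: 17+38=55 <75, l++
l=9 r=12: 28+38=66 <75, l++
l=10 r=12: 36+38=74 <75, l++
l=11 r=12: 37+38=75, found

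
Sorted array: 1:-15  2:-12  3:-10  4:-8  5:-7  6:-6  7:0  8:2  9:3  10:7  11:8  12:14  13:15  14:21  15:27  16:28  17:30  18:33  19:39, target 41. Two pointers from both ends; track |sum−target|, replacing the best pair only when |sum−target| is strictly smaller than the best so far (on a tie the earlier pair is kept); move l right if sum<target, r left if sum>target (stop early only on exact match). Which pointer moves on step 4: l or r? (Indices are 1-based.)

l

[1,19] -15+39=24 d=17 * → l++
[2,19] -12+39=27 d=14 * → l++
[3,19] -10+39=29 d=12 * → l++
[4,19] -8+39=31 d=10 * → l++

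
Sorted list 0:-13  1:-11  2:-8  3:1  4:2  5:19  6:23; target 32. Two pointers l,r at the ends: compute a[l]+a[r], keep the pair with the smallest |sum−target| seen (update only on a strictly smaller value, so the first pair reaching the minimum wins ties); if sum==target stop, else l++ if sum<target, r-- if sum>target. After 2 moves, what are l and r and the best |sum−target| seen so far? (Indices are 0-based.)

l=2, r=6, best |Δ|=20

l=0 r=6: -13+23=10 d=22 *, l++
l=1 r=6: -11+23=12 d=20 *, l++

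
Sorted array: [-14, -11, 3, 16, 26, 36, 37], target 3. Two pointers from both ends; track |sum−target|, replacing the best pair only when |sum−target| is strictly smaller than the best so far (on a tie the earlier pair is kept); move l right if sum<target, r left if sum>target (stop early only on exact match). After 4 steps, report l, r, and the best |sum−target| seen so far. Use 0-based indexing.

l=1, r=3, best |Δ|=1

l=0 r=6: -14+37=23 d=20 *, r--
l=0 r=5: -14+36=22 d=19 *, r--
l=0 r=4: -14+26=12 d=9 *, r--
l=0 r=3: -14+16=2 d=1 *, l++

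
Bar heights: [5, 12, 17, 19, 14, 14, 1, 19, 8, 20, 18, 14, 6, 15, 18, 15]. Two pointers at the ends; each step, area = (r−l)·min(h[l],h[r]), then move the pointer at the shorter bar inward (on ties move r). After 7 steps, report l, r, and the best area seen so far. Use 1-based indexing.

l=1 r=16: min(5,15)*15=75 best=75 *, l++
l=2 r=16: min(12,15)*14=168 best=168 *, l++
l=3 r=16: min(17,15)*13=195 best=195 *, r--
l=3 r=15: min(17,18)*12=204 best=204 *, l++
l=4 r=15: min(19,18)*11=198 best=204, r--
l=4 r=14: min(19,15)*10=150 best=204, r--
l=4 r=13: min(19,6)*9=54 best=204, r--

l=4, r=12, best area=204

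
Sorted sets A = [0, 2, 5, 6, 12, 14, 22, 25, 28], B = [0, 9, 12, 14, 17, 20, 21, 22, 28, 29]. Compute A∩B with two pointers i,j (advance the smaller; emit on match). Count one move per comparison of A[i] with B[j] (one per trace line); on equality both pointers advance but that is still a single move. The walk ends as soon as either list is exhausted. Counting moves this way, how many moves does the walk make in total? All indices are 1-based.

13 moves

i=1 j=1: 0==0 emit, i++,j++
i=2 j=2: 2<9, i++
i=3 j=2: 5<9, i++
i=4 j=2: 6<9, i++
i=5 j=2: 12>9, j++
i=5 j=3: 12==12 emit, i++,j++
i=6 j=4: 14==14 emit, i++,j++
i=7 j=5: 22>17, j++
i=7 j=6: 22>20, j++
i=7 j=7: 22>21, j++
i=7 j=8: 22==22 emit, i++,j++
i=8 j=9: 25<28, i++
i=9 j=9: 28==28 emit, i++,j++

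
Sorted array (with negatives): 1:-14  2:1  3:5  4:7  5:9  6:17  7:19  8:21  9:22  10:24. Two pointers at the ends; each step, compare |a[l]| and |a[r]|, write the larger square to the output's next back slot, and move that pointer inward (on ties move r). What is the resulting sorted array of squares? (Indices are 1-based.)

[1,10] |-14|<=|24| out[10]=576 → r--
[1,9] |-14|<=|22| out[9]=484 → r--
[1,8] |-14|<=|21| out[8]=441 → r--
[1,7] |-14|<=|19| out[7]=361 → r--
[1,6] |-14|<=|17| out[6]=289 → r--
[1,5] |-14|>|9| out[5]=196 → l++
[2,5] |1|<=|9| out[4]=81 → r--
[2,4] |1|<=|7| out[3]=49 → r--
[2,3] |1|<=|5| out[2]=25 → r--
[2,2] |1|<=|1| out[1]=1 → r--

[1, 25, 49, 81, 196, 289, 361, 441, 484, 576]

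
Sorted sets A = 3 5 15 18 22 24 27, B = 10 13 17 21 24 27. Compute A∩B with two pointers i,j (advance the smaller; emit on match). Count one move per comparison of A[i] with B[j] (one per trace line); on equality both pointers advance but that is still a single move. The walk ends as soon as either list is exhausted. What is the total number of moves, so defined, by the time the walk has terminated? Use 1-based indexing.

11 moves

[i=1,j=1] 3<10 → i++
[i=2,j=1] 5<10 → i++
[i=3,j=1] 15>10 → j++
[i=3,j=2] 15>13 → j++
[i=3,j=3] 15<17 → i++
[i=4,j=3] 18>17 → j++
[i=4,j=4] 18<21 → i++
[i=5,j=4] 22>21 → j++
[i=5,j=5] 22<24 → i++
[i=6,j=5] 24==24 emit → i++,j++
[i=7,j=6] 27==27 emit → i++,j++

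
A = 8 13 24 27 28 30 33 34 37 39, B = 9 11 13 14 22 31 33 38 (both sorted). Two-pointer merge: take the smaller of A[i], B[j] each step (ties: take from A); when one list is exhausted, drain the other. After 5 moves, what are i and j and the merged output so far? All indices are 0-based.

i=2, j=3, merged so far=[8, 9, 11, 13, 13]

i=0 j=0: A[i]=8<=B[j]=9 take 8, i++
i=1 j=0: A[i]=13>B[j]=9 take 9, j++
i=1 j=1: A[i]=13>B[j]=11 take 11, j++
i=1 j=2: A[i]=13<=B[j]=13 take 13, i++
i=2 j=2: A[i]=24>B[j]=13 take 13, j++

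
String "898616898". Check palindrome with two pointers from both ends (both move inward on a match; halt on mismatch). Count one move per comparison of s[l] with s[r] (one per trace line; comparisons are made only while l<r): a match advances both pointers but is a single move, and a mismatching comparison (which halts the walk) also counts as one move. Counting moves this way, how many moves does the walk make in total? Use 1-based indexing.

l=1 r=9: '8'=='8', l++,r--
l=2 r=8: '9'=='9', l++,r--
l=3 r=7: '8'=='8', l++,r--
l=4 r=6: '6'=='6', l++,r--

4 moves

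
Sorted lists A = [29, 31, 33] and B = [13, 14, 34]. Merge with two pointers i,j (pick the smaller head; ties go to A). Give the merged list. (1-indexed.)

[13, 14, 29, 31, 33, 34]

i=1 j=1: A[i]=29>B[j]=13 take 13, j++
i=1 j=2: A[i]=29>B[j]=14 take 14, j++
i=1 j=3: A[i]=29<=B[j]=34 take 29, i++
i=2 j=3: A[i]=31<=B[j]=34 take 31, i++
i=3 j=3: A[i]=33<=B[j]=34 take 33, i++
i=4 j=3: A done, take B[j]=34, j++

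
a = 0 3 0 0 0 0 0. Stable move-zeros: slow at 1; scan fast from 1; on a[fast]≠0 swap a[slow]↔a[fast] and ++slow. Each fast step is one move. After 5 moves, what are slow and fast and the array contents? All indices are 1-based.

slow=2, fast=6, a=[3, 0, 0, 0, 0, 0, 0]

(s=1,f=1) a[fast]=0 → fast++
(s=1,f=2) a[fast]=3≠0 swap→a[1]=3 → slow++,fast++
(s=2,f=3) a[fast]=0 → fast++
(s=2,f=4) a[fast]=0 → fast++
(s=2,f=5) a[fast]=0 → fast++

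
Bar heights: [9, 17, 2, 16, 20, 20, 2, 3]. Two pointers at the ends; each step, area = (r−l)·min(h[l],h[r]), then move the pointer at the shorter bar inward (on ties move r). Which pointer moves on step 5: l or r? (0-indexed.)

l=0 r=7: min(9,3)*7=21 best=21 *, r--
l=0 r=6: min(9,2)*6=12 best=21, r--
l=0 r=5: min(9,20)*5=45 best=45 *, l++
l=1 r=5: min(17,20)*4=68 best=68 *, l++
l=2 r=5: min(2,20)*3=6 best=68, l++

l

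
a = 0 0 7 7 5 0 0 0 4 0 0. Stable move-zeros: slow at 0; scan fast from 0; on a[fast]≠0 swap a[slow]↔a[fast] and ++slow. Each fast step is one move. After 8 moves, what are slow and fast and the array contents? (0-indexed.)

slow=3, fast=8, a=[7, 7, 5, 0, 0, 0, 0, 0, 4, 0, 0]

(s=0,f=0) a[fast]=0 → fast++
(s=0,f=1) a[fast]=0 → fast++
(s=0,f=2) a[fast]=7≠0 swap→a[0]=7 → slow++,fast++
(s=1,f=3) a[fast]=7≠0 swap→a[1]=7 → slow++,fast++
(s=2,f=4) a[fast]=5≠0 swap→a[2]=5 → slow++,fast++
(s=3,f=5) a[fast]=0 → fast++
(s=3,f=6) a[fast]=0 → fast++
(s=3,f=7) a[fast]=0 → fast++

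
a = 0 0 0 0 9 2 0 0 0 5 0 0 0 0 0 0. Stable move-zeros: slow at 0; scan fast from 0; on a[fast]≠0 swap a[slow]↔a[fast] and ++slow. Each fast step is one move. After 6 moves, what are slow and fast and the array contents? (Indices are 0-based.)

slow=2, fast=6, a=[9, 2, 0, 0, 0, 0, 0, 0, 0, 5, 0, 0, 0, 0, 0, 0]

(s=0,f=0) a[fast]=0 → fast++
(s=0,f=1) a[fast]=0 → fast++
(s=0,f=2) a[fast]=0 → fast++
(s=0,f=3) a[fast]=0 → fast++
(s=0,f=4) a[fast]=9≠0 swap→a[0]=9 → slow++,fast++
(s=1,f=5) a[fast]=2≠0 swap→a[1]=2 → slow++,fast++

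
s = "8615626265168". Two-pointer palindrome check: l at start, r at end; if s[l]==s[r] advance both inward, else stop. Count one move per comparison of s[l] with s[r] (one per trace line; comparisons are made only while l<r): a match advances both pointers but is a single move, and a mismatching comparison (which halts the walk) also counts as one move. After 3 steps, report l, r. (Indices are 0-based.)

l=3, r=9

[0,12] '8'=='8' → l++,r--
[1,11] '6'=='6' → l++,r--
[2,10] '1'=='1' → l++,r--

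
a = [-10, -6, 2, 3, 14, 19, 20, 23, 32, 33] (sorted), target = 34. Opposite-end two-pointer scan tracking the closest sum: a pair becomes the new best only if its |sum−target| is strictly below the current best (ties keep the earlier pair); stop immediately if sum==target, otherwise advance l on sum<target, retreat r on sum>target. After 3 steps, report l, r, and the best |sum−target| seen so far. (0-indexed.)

l=2, r=8, best |Δ|=1

[0,9] -10+33=23 d=11 * → l++
[1,9] -6+33=27 d=7 * → l++
[2,9] 2+33=35 d=1 * → r--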